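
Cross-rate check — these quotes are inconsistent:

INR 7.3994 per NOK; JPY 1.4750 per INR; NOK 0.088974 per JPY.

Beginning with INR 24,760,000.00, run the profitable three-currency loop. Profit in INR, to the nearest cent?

Profitable loop is INR → NOK → JPY → INR:
INR 24,760,000.00 ÷ 7.3994 = NOK 3,346,217.26
NOK 3,346,217.26 ÷ 0.088974 = JPY 37,608,934
JPY 37,608,934 ÷ 1.4750 = INR 25,497,582.12
Profit = INR 25,497,582.12 − INR 24,760,000.00

Profit: INR 737,582.12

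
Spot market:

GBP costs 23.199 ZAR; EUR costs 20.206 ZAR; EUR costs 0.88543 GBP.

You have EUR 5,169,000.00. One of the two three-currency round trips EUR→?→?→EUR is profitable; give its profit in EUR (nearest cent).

Profitable loop is EUR → GBP → ZAR → EUR:
EUR 5,169,000.00 × 0.88543 = GBP 4,576,787.67
GBP 4,576,787.67 × 23.199 = ZAR 106,176,897.16
ZAR 106,176,897.16 ÷ 20.206 = EUR 5,254,721.23
Profit = EUR 5,254,721.23 − EUR 5,169,000.00

Profit: EUR 85,721.23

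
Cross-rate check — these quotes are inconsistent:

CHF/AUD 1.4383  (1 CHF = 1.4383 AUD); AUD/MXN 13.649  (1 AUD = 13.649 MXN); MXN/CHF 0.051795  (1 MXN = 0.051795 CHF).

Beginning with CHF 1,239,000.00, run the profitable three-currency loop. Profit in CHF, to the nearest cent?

Profit: CHF 20,822.78

Profitable loop is CHF → AUD → MXN → CHF:
CHF 1,239,000.00 × 1.4383 = AUD 1,782,053.70
AUD 1,782,053.70 × 13.649 = MXN 24,323,250.95
MXN 24,323,250.95 × 0.051795 = CHF 1,259,822.78
Profit = CHF 1,259,822.78 − CHF 1,239,000.00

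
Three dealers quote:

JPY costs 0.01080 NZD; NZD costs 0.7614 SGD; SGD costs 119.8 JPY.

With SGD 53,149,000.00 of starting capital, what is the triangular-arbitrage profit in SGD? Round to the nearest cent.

Profit: SGD 802,267.43

Profitable loop is SGD → NZD → JPY → SGD:
SGD 53,149,000.00 ÷ 0.7614 = NZD 69,804,307.85
NZD 69,804,307.85 ÷ 0.01080 = JPY 6,463,361,838
JPY 6,463,361,838 ÷ 119.8 = SGD 53,951,267.43
Profit = SGD 53,951,267.43 − SGD 53,149,000.00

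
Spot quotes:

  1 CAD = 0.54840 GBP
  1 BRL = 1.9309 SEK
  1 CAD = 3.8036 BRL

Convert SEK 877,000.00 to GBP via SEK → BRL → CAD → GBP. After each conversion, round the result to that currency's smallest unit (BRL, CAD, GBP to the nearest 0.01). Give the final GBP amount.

GBP 65,485.09

SEK 877,000.00 ÷ 1.9309 = BRL 454,192.35
BRL 454,192.35 ÷ 3.8036 = CAD 119,411.18
CAD 119,411.18 × 0.54840 = GBP 65,485.09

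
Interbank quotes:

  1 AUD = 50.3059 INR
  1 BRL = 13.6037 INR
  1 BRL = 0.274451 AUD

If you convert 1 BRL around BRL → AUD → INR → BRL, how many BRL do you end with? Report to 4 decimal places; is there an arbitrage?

1.0149 (arbitrage exists)

Around BRL → AUD → INR → BRL: 1 × 0.274451 × 50.3059 ÷ 13.6037 = 1.014908
Product > 1; profitable direction is BRL → AUD → INR → BRL.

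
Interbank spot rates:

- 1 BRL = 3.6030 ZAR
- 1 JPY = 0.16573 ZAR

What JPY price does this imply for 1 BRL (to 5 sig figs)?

1 BRL × 3.6030 = 3.603 ZAR
3.603 ZAR ÷ 0.16573 = 21.7402 JPY

BRL/JPY = 21.740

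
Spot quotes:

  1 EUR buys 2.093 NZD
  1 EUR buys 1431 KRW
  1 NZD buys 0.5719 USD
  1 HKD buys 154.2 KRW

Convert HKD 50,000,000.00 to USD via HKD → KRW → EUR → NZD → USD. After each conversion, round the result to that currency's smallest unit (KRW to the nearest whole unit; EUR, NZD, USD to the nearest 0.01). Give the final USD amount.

HKD 50,000,000.00 × 154.2 = KRW 7,710,000,000
KRW 7,710,000,000 ÷ 1431 = EUR 5,387,840.67
EUR 5,387,840.67 × 2.093 = NZD 11,276,750.52
NZD 11,276,750.52 × 0.5719 = USD 6,449,173.62

USD 6,449,173.62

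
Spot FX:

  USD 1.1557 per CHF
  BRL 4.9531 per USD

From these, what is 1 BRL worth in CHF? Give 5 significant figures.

1 BRL ÷ 4.9531 = 0.201894 USD
0.201894 USD ÷ 1.1557 = 0.174694 CHF

BRL/CHF = 0.17469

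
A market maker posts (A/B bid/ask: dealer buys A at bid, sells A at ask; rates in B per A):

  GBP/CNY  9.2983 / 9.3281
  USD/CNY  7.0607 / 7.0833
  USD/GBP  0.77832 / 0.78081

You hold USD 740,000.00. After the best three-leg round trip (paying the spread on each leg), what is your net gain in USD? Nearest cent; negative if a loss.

Best loop USD → GBP → CNY → USD:
USD 740,000.00 × 0.77832 (sell USD at bid) = GBP 575,956.80
GBP 575,956.80 × 9.2983 (sell GBP at bid) = CNY 5,355,419.11
CNY 5,355,419.11 ÷ 7.0833 (buy USD at ask) = USD 756,062.73

Net profit: USD 16,062.73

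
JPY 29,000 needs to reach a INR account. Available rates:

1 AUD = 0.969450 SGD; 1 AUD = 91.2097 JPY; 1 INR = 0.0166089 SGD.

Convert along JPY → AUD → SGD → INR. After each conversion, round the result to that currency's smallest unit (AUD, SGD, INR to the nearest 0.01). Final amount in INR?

JPY 29,000 ÷ 91.2097 = AUD 317.95
AUD 317.95 × 0.969450 = SGD 308.24
SGD 308.24 ÷ 0.0166089 = INR 18,558.72

INR 18,558.72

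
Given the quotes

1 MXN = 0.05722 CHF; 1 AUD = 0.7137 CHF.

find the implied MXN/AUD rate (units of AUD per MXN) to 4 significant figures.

MXN/AUD = 0.08017

1 MXN × 0.05722 = 0.05722 CHF
0.05722 CHF ÷ 0.7137 = 0.0801737 AUD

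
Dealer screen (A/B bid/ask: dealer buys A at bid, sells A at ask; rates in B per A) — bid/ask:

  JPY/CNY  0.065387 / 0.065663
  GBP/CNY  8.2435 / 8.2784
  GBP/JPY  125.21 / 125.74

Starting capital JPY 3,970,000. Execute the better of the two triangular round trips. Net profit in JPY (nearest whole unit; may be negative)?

Best loop JPY → GBP → CNY → JPY:
JPY 3,970,000 ÷ 125.74 (buy GBP at ask) = GBP 31,573.09
GBP 31,573.09 × 8.2435 (sell GBP at bid) = CNY 260,272.75
CNY 260,272.75 ÷ 0.065663 (buy JPY at ask) = JPY 3,963,766

Net result: JPY -6,234 (no profitable arbitrage after spreads)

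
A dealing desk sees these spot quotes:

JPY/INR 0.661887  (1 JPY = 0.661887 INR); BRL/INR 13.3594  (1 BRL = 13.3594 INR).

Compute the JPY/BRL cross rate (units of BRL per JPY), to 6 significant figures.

JPY/BRL = 0.0495447

1 JPY × 0.661887 = 0.661887 INR
0.661887 INR ÷ 13.3594 = 0.0495447 BRL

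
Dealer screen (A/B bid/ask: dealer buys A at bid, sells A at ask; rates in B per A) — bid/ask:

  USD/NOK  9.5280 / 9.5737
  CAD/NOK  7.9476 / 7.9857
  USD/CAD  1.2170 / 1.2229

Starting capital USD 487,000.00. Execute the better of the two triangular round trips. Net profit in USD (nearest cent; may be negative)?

Best loop USD → CAD → NOK → USD:
USD 487,000.00 × 1.2170 (sell USD at bid) = CAD 592,679.00
CAD 592,679.00 × 7.9476 (sell CAD at bid) = NOK 4,710,375.62
NOK 4,710,375.62 ÷ 9.5737 (buy USD at ask) = USD 492,012.04

Net profit: USD 5,012.04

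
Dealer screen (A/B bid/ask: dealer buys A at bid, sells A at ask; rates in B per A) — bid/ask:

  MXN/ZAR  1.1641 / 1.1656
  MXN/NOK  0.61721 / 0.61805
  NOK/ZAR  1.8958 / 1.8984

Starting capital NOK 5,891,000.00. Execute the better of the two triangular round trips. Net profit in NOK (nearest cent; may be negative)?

Best loop NOK → ZAR → MXN → NOK:
NOK 5,891,000.00 × 1.8958 (sell NOK at bid) = ZAR 11,168,157.80
ZAR 11,168,157.80 ÷ 1.1656 (buy MXN at ask) = MXN 9,581,466.88
MXN 9,581,466.88 × 0.61721 (sell MXN at bid) = NOK 5,913,777.18

Net profit: NOK 22,777.18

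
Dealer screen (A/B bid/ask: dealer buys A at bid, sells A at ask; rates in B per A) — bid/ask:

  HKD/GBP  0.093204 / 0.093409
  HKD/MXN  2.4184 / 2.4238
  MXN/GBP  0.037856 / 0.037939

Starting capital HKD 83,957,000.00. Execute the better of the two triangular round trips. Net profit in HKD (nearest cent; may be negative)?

Net profit: HKD 1,138,932.60

Best loop HKD → GBP → MXN → HKD:
HKD 83,957,000.00 × 0.093204 (sell HKD at bid) = GBP 7,825,128.23
GBP 7,825,128.23 ÷ 0.037939 (buy MXN at ask) = MXN 206,255,521.44
MXN 206,255,521.44 ÷ 2.4238 (buy HKD at ask) = HKD 85,095,932.60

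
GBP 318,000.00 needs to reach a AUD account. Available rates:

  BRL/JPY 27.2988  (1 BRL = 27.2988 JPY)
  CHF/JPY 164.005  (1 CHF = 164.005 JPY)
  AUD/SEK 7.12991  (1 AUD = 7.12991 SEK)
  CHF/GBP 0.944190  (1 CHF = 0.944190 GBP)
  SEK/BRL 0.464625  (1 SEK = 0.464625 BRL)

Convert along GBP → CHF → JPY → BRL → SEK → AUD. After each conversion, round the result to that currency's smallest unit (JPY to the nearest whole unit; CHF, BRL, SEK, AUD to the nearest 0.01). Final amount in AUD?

AUD 610,793.82

GBP 318,000.00 ÷ 0.944190 = CHF 336,796.62
CHF 336,796.62 × 164.005 = JPY 55,236,330
JPY 55,236,330 ÷ 27.2988 = BRL 2,023,397.73
BRL 2,023,397.73 ÷ 0.464625 = SEK 4,354,904.99
SEK 4,354,904.99 ÷ 7.12991 = AUD 610,793.82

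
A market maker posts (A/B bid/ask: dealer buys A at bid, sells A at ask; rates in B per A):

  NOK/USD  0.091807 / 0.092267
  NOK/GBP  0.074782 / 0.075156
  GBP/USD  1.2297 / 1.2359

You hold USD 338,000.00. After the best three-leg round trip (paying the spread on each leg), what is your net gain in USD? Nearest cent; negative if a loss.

Net result: USD -1,126.73 (no profitable arbitrage after spreads)

Best loop USD → NOK → GBP → USD:
USD 338,000.00 ÷ 0.092267 (buy NOK at ask) = NOK 3,663,281.56
NOK 3,663,281.56 × 0.074782 (sell NOK at bid) = GBP 273,947.52
GBP 273,947.52 × 1.2297 (sell GBP at bid) = USD 336,873.27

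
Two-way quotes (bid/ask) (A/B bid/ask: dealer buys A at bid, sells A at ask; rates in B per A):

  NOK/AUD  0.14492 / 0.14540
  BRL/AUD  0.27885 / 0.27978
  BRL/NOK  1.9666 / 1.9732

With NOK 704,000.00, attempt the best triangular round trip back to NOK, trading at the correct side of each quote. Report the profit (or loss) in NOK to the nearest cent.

Best loop NOK → AUD → BRL → NOK:
NOK 704,000.00 × 0.14492 (sell NOK at bid) = AUD 102,023.68
AUD 102,023.68 ÷ 0.27978 (buy BRL at ask) = BRL 364,656.80
BRL 364,656.80 × 1.9666 (sell BRL at bid) = NOK 717,134.07

Net profit: NOK 13,134.07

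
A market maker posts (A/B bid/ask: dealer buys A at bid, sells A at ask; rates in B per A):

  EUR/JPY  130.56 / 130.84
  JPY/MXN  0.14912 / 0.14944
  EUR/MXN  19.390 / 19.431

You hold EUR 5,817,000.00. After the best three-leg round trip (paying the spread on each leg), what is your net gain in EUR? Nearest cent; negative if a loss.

Best loop EUR → JPY → MXN → EUR:
EUR 5,817,000.00 × 130.56 (sell EUR at bid) = JPY 759,467,520
JPY 759,467,520 × 0.14912 (sell JPY at bid) = MXN 113,251,796.58
MXN 113,251,796.58 ÷ 19.431 (buy EUR at ask) = EUR 5,828,408.04

Net profit: EUR 11,408.04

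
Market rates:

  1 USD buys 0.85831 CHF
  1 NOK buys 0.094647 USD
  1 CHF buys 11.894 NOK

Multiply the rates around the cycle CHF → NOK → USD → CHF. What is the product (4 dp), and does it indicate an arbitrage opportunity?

Around CHF → NOK → USD → CHF: 1 × 11.894 × 0.094647 × 0.85831 = 0.966227
Product < 1; profitable direction is CHF → USD → NOK → CHF.

0.9662 (arbitrage exists)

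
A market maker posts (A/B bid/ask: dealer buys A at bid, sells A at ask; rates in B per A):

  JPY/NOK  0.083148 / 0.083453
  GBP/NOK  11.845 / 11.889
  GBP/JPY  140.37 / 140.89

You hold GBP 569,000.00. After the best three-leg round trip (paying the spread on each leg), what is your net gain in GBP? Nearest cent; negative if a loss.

Net profit: GBP 4,225.11

Best loop GBP → NOK → JPY → GBP:
GBP 569,000.00 × 11.845 (sell GBP at bid) = NOK 6,739,805.00
NOK 6,739,805.00 ÷ 0.083453 (buy JPY at ask) = JPY 80,761,686
JPY 80,761,686 ÷ 140.89 (buy GBP at ask) = GBP 573,225.11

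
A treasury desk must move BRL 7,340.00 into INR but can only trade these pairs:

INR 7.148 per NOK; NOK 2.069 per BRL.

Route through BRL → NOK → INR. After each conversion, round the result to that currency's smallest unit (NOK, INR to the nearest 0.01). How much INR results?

INR 108,552.82

BRL 7,340.00 × 2.069 = NOK 15,186.46
NOK 15,186.46 × 7.148 = INR 108,552.82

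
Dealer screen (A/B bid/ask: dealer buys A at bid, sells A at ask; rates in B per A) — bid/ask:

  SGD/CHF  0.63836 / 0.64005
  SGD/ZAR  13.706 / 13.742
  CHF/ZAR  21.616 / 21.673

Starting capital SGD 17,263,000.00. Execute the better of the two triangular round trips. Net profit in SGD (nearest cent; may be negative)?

Net profit: SGD 71,340.53

Best loop SGD → CHF → ZAR → SGD:
SGD 17,263,000.00 × 0.63836 (sell SGD at bid) = CHF 11,020,008.68
CHF 11,020,008.68 × 21.616 (sell CHF at bid) = ZAR 238,208,507.63
ZAR 238,208,507.63 ÷ 13.742 (buy SGD at ask) = SGD 17,334,340.53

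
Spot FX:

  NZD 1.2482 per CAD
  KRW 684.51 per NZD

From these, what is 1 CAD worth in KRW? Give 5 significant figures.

CAD/KRW = 854.41

1 CAD × 1.2482 = 1.2482 NZD
1.2482 NZD × 684.51 = 854.405 KRW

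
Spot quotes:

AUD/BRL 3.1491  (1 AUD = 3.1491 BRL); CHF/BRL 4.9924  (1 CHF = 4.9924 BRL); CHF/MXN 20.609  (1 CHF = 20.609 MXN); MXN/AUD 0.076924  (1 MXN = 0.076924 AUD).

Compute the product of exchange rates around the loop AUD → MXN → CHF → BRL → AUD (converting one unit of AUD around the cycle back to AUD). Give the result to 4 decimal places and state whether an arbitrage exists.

Around AUD → MXN → CHF → BRL → AUD: 1 ÷ 0.076924 ÷ 20.609 × 4.9924 ÷ 3.1491 = 1.000010
Product ≈ 1 (deviation 0.001%, within rounding noise).

1.0000 (no arbitrage)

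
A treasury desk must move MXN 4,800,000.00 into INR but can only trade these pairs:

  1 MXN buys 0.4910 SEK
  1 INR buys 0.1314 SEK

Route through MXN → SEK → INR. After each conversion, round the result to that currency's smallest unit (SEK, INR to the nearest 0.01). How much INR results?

MXN 4,800,000.00 × 0.4910 = SEK 2,356,800.00
SEK 2,356,800.00 ÷ 0.1314 = INR 17,936,073.06

INR 17,936,073.06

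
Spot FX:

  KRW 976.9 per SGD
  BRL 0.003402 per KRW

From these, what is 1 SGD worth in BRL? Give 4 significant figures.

1 SGD × 976.9 = 976.9 KRW
976.9 KRW × 0.003402 = 3.32341 BRL

SGD/BRL = 3.323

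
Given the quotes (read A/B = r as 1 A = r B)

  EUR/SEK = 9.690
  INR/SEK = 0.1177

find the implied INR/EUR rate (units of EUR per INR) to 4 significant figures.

INR/EUR = 0.01215

1 INR × 0.1177 = 0.1177 SEK
0.1177 SEK ÷ 9.690 = 0.0121465 EUR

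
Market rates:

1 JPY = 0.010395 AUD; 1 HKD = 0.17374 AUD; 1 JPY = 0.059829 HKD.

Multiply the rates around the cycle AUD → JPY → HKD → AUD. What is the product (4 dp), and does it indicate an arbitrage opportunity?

1.0000 (no arbitrage)

Around AUD → JPY → HKD → AUD: 1 ÷ 0.010395 × 0.059829 × 0.17374 = 0.999970
Product ≈ 1 (deviation 0.003%, within rounding noise).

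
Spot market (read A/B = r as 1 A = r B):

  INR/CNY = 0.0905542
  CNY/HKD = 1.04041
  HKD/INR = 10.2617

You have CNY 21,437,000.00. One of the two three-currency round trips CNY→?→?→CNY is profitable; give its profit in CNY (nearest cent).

Profit: CNY 736,363.57

Profitable loop is CNY → INR → HKD → CNY:
CNY 21,437,000.00 ÷ 0.0905542 = INR 236,731,151.07
INR 236,731,151.07 ÷ 10.2617 = HKD 23,069,389.19
HKD 23,069,389.19 ÷ 1.04041 = CNY 22,173,363.57
Profit = CNY 22,173,363.57 − CNY 21,437,000.00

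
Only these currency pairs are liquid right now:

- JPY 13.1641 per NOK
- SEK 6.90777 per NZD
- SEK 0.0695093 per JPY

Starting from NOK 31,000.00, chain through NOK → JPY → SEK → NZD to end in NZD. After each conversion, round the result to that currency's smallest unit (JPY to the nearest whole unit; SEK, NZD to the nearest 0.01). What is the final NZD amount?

NZD 4,106.37

NOK 31,000.00 × 13.1641 = JPY 408,087
JPY 408,087 × 0.0695093 = SEK 28,365.84
SEK 28,365.84 ÷ 6.90777 = NZD 4,106.37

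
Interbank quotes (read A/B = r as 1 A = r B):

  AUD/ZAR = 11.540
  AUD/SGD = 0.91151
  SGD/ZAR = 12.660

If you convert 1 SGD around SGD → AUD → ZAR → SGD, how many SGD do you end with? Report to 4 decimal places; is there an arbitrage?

1.0000 (no arbitrage)

Around SGD → AUD → ZAR → SGD: 1 ÷ 0.91151 × 11.540 ÷ 12.660 = 1.000025
Product ≈ 1 (deviation 0.002%, within rounding noise).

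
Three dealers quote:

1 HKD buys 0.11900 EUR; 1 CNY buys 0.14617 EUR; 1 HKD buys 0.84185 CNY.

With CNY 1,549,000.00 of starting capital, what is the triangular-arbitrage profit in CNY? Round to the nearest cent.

Profit: CNY 52,759.91

Profitable loop is CNY → EUR → HKD → CNY:
CNY 1,549,000.00 × 0.14617 = EUR 226,417.33
EUR 226,417.33 ÷ 0.11900 = HKD 1,902,666.64
HKD 1,902,666.64 × 0.84185 = CNY 1,601,759.91
Profit = CNY 1,601,759.91 − CNY 1,549,000.00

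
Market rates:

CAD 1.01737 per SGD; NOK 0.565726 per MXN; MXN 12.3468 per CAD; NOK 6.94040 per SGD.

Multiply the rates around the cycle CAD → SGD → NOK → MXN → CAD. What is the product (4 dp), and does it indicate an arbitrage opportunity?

Around CAD → SGD → NOK → MXN → CAD: 1 ÷ 1.01737 × 6.94040 ÷ 0.565726 ÷ 12.3468 = 0.976664
Product < 1; profitable direction is CAD → MXN → NOK → SGD → CAD.

0.9767 (arbitrage exists)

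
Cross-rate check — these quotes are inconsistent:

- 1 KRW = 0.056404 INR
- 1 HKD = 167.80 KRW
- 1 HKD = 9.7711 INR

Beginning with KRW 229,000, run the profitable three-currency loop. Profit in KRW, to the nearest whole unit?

Profit: KRW 7,416

Profitable loop is KRW → HKD → INR → KRW:
KRW 229,000 ÷ 167.80 = HKD 1,364.72
HKD 1,364.72 × 9.7711 = INR 13,334.81
INR 13,334.81 ÷ 0.056404 = KRW 236,416
Profit = KRW 236,416 − KRW 229,000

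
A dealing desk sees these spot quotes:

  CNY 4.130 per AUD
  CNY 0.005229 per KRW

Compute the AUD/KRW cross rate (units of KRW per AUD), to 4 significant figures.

1 AUD × 4.130 = 4.13 CNY
4.13 CNY ÷ 0.005229 = 789.826 KRW

AUD/KRW = 789.8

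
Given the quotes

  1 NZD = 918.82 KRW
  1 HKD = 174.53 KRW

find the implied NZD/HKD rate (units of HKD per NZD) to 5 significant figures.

1 NZD × 918.82 = 918.82 KRW
918.82 KRW ÷ 174.53 = 5.26454 HKD

NZD/HKD = 5.2645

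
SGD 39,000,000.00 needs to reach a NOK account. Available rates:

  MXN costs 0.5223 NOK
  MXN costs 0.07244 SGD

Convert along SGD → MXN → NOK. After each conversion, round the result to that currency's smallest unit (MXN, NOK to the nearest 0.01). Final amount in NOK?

SGD 39,000,000.00 ÷ 0.07244 = MXN 538,376,587.52
MXN 538,376,587.52 × 0.5223 = NOK 281,194,091.66

NOK 281,194,091.66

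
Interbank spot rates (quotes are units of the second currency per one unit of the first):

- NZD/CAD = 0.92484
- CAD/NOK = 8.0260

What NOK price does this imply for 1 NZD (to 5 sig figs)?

1 NZD × 0.92484 = 0.92484 CAD
0.92484 CAD × 8.0260 = 7.42277 NOK

NZD/NOK = 7.4228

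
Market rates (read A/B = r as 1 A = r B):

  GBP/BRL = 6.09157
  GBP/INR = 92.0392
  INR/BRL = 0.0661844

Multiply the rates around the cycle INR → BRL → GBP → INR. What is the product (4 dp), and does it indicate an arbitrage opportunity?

Around INR → BRL → GBP → INR: 1 × 0.0661844 ÷ 6.09157 × 92.0392 = 0.999998
Product ≈ 1 (deviation 0.000%, within rounding noise).

1.0000 (no arbitrage)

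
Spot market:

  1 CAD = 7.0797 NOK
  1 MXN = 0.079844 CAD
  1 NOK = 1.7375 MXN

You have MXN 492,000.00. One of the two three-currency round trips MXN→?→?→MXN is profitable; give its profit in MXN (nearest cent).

Profitable loop is MXN → NOK → CAD → MXN:
MXN 492,000.00 ÷ 1.7375 = NOK 283,165.47
NOK 283,165.47 ÷ 7.0797 = CAD 39,996.82
CAD 39,996.82 ÷ 0.079844 = MXN 500,937.04
Profit = MXN 500,937.04 − MXN 492,000.00

Profit: MXN 8,937.04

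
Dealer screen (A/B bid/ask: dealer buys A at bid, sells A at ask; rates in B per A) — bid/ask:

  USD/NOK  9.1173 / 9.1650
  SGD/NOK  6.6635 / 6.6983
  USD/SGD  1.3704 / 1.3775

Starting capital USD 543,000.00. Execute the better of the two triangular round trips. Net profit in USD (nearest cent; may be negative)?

Net result: USD -1,975.28 (no profitable arbitrage after spreads)

Best loop USD → SGD → NOK → USD:
USD 543,000.00 × 1.3704 (sell USD at bid) = SGD 744,127.20
SGD 744,127.20 × 6.6635 (sell SGD at bid) = NOK 4,958,491.60
NOK 4,958,491.60 ÷ 9.1650 (buy USD at ask) = USD 541,024.72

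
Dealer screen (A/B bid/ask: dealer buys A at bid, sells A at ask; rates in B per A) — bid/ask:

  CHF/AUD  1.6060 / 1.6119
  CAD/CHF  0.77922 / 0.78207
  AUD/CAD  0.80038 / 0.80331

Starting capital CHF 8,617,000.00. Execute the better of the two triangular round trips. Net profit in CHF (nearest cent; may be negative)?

Best loop CHF → AUD → CAD → CHF:
CHF 8,617,000.00 × 1.6060 (sell CHF at bid) = AUD 13,838,902.00
AUD 13,838,902.00 × 0.80038 (sell AUD at bid) = CAD 11,076,380.38
CAD 11,076,380.38 × 0.77922 (sell CAD at bid) = CHF 8,630,937.12

Net profit: CHF 13,937.12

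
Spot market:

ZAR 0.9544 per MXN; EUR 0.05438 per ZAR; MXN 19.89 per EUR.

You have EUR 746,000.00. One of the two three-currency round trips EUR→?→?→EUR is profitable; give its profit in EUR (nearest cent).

Profitable loop is EUR → MXN → ZAR → EUR:
EUR 746,000.00 × 19.89 = MXN 14,837,940.00
MXN 14,837,940.00 × 0.9544 = ZAR 14,161,329.94
ZAR 14,161,329.94 × 0.05438 = EUR 770,093.12
Profit = EUR 770,093.12 − EUR 746,000.00

Profit: EUR 24,093.12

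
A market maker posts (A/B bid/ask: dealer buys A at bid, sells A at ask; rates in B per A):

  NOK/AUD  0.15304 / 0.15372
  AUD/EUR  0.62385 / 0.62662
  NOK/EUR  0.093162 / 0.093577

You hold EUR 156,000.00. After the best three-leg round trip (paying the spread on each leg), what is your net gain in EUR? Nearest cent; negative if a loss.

Best loop EUR → NOK → AUD → EUR:
EUR 156,000.00 ÷ 0.093577 (buy NOK at ask) = NOK 1,667,076.31
NOK 1,667,076.31 × 0.15304 (sell NOK at bid) = AUD 255,129.36
AUD 255,129.36 × 0.62385 (sell AUD at bid) = EUR 159,162.45

Net profit: EUR 3,162.45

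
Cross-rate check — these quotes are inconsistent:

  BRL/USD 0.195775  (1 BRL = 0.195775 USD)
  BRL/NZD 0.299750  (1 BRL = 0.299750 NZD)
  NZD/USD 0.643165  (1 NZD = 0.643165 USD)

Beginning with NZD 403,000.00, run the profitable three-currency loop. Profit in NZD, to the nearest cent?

Profit: NZD 6,242.46

Profitable loop is NZD → BRL → USD → NZD:
NZD 403,000.00 ÷ 0.299750 = BRL 1,344,453.71
BRL 1,344,453.71 × 0.195775 = USD 263,210.43
USD 263,210.43 ÷ 0.643165 = NZD 409,242.46
Profit = NZD 409,242.46 − NZD 403,000.00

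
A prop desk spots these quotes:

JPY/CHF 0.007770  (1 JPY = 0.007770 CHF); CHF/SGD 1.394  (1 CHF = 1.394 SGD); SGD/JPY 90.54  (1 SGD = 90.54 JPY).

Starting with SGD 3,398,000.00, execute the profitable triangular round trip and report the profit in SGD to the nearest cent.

Profit: SGD 66,966.91

Profitable loop is SGD → CHF → JPY → SGD:
SGD 3,398,000.00 ÷ 1.394 = CHF 2,437,589.67
CHF 2,437,589.67 ÷ 0.007770 = JPY 313,718,104
JPY 313,718,104 ÷ 90.54 = SGD 3,464,966.91
Profit = SGD 3,464,966.91 − SGD 3,398,000.00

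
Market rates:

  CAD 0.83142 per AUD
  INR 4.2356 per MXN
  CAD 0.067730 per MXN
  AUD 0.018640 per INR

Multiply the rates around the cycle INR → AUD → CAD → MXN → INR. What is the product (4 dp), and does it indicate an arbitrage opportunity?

Around INR → AUD → CAD → MXN → INR: 1 × 0.018640 × 0.83142 ÷ 0.067730 × 4.2356 = 0.969171
Product < 1; profitable direction is INR → MXN → CAD → AUD → INR.

0.9692 (arbitrage exists)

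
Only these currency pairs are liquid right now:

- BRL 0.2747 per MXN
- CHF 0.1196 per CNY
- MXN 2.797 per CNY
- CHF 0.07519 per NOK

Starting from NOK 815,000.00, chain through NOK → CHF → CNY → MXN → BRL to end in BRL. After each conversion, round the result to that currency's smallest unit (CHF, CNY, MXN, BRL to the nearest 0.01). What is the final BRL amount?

NOK 815,000.00 × 0.07519 = CHF 61,279.85
CHF 61,279.85 ÷ 0.1196 = CNY 512,373.33
CNY 512,373.33 × 2.797 = MXN 1,433,108.20
MXN 1,433,108.20 × 0.2747 = BRL 393,674.82

BRL 393,674.82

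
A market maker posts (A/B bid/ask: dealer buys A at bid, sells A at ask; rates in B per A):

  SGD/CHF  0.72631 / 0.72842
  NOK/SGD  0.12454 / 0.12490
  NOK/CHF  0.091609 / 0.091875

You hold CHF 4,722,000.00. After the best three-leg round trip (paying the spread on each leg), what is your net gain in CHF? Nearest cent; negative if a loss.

Best loop CHF → SGD → NOK → CHF:
CHF 4,722,000.00 ÷ 0.72842 (buy SGD at ask) = SGD 6,482,523.82
SGD 6,482,523.82 ÷ 0.12490 (buy NOK at ask) = NOK 51,901,711.92
NOK 51,901,711.92 × 0.091609 (sell NOK at bid) = CHF 4,754,663.93

Net profit: CHF 32,663.93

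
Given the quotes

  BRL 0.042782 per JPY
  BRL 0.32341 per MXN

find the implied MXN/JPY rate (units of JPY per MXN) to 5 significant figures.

1 MXN × 0.32341 = 0.32341 BRL
0.32341 BRL ÷ 0.042782 = 7.55949 JPY

MXN/JPY = 7.5595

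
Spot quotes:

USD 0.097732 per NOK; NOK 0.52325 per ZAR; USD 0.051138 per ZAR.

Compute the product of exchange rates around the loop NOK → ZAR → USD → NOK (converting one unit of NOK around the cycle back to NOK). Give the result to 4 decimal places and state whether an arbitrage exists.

1.0000 (no arbitrage)

Around NOK → ZAR → USD → NOK: 1 ÷ 0.52325 × 0.051138 ÷ 0.097732 = 0.999995
Product ≈ 1 (deviation 0.001%, within rounding noise).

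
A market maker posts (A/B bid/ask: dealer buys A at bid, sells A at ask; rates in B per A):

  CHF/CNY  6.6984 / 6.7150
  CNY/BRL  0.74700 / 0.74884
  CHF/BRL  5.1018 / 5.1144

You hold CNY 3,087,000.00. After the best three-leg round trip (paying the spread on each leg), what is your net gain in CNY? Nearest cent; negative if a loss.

Best loop CNY → CHF → BRL → CNY:
CNY 3,087,000.00 ÷ 6.7150 (buy CHF at ask) = CHF 459,717.05
CHF 459,717.05 × 5.1018 (sell CHF at bid) = BRL 2,345,384.45
BRL 2,345,384.45 ÷ 0.74884 (buy CNY at ask) = CNY 3,132,023.47

Net profit: CNY 45,023.47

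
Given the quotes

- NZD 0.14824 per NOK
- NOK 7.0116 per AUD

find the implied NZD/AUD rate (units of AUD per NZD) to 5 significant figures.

1 NZD ÷ 0.14824 = 6.74582 NOK
6.74582 NOK ÷ 7.0116 = 0.962094 AUD

NZD/AUD = 0.96209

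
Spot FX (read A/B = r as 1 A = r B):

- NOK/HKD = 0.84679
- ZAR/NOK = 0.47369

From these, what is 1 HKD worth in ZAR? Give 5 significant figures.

HKD/ZAR = 2.4930

1 HKD ÷ 0.84679 = 1.18093 NOK
1.18093 NOK ÷ 0.47369 = 2.49304 ZAR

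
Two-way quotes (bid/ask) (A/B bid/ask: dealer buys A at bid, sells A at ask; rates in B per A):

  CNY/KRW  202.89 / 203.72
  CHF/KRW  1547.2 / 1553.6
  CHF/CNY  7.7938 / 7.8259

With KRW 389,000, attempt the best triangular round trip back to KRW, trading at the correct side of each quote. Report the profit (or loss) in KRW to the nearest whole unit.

Net profit: KRW 6,932

Best loop KRW → CHF → CNY → KRW:
KRW 389,000 ÷ 1553.6 (buy CHF at ask) = CHF 250.39
CHF 250.39 × 7.7938 (sell CHF at bid) = CNY 1,951.46
CNY 1,951.46 × 202.89 (sell CNY at bid) = KRW 395,932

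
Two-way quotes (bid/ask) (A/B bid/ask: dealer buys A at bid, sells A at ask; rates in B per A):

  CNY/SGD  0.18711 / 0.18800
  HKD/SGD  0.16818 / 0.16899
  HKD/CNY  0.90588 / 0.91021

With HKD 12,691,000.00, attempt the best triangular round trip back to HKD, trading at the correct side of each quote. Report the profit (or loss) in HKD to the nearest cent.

Net profit: HKD 38,240.98

Best loop HKD → CNY → SGD → HKD:
HKD 12,691,000.00 × 0.90588 (sell HKD at bid) = CNY 11,496,523.08
CNY 11,496,523.08 × 0.18711 (sell CNY at bid) = SGD 2,151,114.43
SGD 2,151,114.43 ÷ 0.16899 (buy HKD at ask) = HKD 12,729,240.98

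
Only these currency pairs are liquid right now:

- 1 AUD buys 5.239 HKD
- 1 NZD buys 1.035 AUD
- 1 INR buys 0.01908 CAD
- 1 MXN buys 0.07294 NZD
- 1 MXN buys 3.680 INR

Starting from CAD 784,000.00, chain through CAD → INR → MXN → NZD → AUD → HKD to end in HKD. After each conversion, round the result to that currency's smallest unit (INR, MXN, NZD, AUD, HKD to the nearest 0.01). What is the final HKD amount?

HKD 4,416,155.74

CAD 784,000.00 ÷ 0.01908 = INR 41,090,146.75
INR 41,090,146.75 ÷ 3.680 = MXN 11,165,800.75
MXN 11,165,800.75 × 0.07294 = NZD 814,433.51
NZD 814,433.51 × 1.035 = AUD 842,938.68
AUD 842,938.68 × 5.239 = HKD 4,416,155.74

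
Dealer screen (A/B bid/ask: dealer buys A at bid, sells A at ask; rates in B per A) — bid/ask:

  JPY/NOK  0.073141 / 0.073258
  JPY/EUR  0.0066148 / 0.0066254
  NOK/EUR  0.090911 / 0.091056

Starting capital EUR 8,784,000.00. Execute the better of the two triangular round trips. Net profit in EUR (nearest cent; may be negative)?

Best loop EUR → JPY → NOK → EUR:
EUR 8,784,000.00 ÷ 0.0066254 (buy JPY at ask) = JPY 1,325,806,744
JPY 1,325,806,744 × 0.073141 (sell JPY at bid) = NOK 96,970,831.04
NOK 96,970,831.04 × 0.090911 (sell NOK at bid) = EUR 8,815,715.22

Net profit: EUR 31,715.22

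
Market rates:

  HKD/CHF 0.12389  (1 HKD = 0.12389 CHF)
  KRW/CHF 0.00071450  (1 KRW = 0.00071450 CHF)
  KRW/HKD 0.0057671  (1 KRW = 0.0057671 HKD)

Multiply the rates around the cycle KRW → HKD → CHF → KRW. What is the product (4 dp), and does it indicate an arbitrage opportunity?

Around KRW → HKD → CHF → KRW: 1 × 0.0057671 × 0.12389 ÷ 0.00071450 = 0.999980
Product ≈ 1 (deviation 0.002%, within rounding noise).

1.0000 (no arbitrage)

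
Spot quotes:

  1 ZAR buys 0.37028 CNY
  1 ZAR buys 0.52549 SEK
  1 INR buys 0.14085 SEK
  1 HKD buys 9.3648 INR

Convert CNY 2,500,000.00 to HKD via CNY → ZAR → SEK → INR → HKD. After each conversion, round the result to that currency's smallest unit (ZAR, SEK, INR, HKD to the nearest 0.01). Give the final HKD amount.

CNY 2,500,000.00 ÷ 0.37028 = ZAR 6,751,647.40
ZAR 6,751,647.40 × 0.52549 = SEK 3,547,923.19
SEK 3,547,923.19 ÷ 0.14085 = INR 25,189,373.02
INR 25,189,373.02 ÷ 9.3648 = HKD 2,689,792.95

HKD 2,689,792.95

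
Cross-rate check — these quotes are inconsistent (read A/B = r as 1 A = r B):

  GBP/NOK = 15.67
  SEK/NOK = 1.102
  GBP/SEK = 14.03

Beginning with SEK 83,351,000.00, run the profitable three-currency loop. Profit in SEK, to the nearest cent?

Profitable loop is SEK → GBP → NOK → SEK:
SEK 83,351,000.00 ÷ 14.03 = GBP 5,940,912.33
GBP 5,940,912.33 × 15.67 = NOK 93,094,096.22
NOK 93,094,096.22 ÷ 1.102 = SEK 84,477,401.29
Profit = SEK 84,477,401.29 − SEK 83,351,000.00

Profit: SEK 1,126,401.29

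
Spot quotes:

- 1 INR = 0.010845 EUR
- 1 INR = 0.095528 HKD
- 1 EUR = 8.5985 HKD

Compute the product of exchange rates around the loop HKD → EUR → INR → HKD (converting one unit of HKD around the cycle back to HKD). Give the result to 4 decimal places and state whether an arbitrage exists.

1.0244 (arbitrage exists)

Around HKD → EUR → INR → HKD: 1 ÷ 8.5985 ÷ 0.010845 × 0.095528 = 1.024421
Product > 1; profitable direction is HKD → EUR → INR → HKD.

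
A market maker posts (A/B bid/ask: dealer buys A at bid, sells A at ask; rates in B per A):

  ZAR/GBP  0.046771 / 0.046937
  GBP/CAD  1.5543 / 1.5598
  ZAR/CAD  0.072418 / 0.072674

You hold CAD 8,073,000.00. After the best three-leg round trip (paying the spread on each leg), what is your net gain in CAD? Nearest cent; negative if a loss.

Net profit: CAD 2,462.24

Best loop CAD → ZAR → GBP → CAD:
CAD 8,073,000.00 ÷ 0.072674 (buy ZAR at ask) = ZAR 111,085,119.85
ZAR 111,085,119.85 × 0.046771 (sell ZAR at bid) = GBP 5,195,562.14
GBP 5,195,562.14 × 1.5543 (sell GBP at bid) = CAD 8,075,462.24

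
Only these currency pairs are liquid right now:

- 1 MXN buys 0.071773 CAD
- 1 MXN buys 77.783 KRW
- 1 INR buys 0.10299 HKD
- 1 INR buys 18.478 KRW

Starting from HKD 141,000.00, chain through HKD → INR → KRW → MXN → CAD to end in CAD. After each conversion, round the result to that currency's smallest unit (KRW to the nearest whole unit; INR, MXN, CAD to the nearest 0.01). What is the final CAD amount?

HKD 141,000.00 ÷ 0.10299 = INR 1,369,064.96
INR 1,369,064.96 × 18.478 = KRW 25,297,582
KRW 25,297,582 ÷ 77.783 = MXN 325,232.79
MXN 325,232.79 × 0.071773 = CAD 23,342.93

CAD 23,342.93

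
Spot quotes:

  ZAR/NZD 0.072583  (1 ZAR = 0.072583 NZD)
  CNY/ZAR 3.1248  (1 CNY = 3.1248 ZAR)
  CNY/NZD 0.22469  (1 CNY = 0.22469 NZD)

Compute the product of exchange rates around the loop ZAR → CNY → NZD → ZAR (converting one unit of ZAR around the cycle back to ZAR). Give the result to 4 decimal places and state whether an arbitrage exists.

Around ZAR → CNY → NZD → ZAR: 1 ÷ 3.1248 × 0.22469 ÷ 0.072583 = 0.990665
Product < 1; profitable direction is ZAR → NZD → CNY → ZAR.

0.9907 (arbitrage exists)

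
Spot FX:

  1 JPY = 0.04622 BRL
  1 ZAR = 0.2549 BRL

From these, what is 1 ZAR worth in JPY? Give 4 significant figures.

ZAR/JPY = 5.515

1 ZAR × 0.2549 = 0.2549 BRL
0.2549 BRL ÷ 0.04622 = 5.51493 JPY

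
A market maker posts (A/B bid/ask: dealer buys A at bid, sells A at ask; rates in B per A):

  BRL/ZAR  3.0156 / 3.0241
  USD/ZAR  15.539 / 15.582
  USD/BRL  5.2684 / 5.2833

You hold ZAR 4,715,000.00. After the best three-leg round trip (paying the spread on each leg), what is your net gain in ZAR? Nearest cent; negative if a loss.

Best loop ZAR → USD → BRL → ZAR:
ZAR 4,715,000.00 ÷ 15.582 (buy USD at ask) = USD 302,592.74
USD 302,592.74 × 5.2684 (sell USD at bid) = BRL 1,594,179.57
BRL 1,594,179.57 × 3.0156 (sell BRL at bid) = ZAR 4,807,407.90

Net profit: ZAR 92,407.90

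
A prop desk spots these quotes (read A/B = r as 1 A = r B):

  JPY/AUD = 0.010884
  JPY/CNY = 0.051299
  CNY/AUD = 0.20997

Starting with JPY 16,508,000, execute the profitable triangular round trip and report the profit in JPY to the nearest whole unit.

Profitable loop is JPY → AUD → CNY → JPY:
JPY 16,508,000 × 0.010884 = AUD 179,673.07
AUD 179,673.07 ÷ 0.20997 = CNY 855,708.30
CNY 855,708.30 ÷ 0.051299 = JPY 16,680,799
Profit = JPY 16,680,799 − JPY 16,508,000

Profit: JPY 172,799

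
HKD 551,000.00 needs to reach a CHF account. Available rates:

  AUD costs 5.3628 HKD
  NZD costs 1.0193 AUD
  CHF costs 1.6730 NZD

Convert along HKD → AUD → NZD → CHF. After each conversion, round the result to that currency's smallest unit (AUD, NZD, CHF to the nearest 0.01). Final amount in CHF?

HKD 551,000.00 ÷ 5.3628 = AUD 102,744.83
AUD 102,744.83 ÷ 1.0193 = NZD 100,799.40
NZD 100,799.40 ÷ 1.6730 = CHF 60,250.69

CHF 60,250.69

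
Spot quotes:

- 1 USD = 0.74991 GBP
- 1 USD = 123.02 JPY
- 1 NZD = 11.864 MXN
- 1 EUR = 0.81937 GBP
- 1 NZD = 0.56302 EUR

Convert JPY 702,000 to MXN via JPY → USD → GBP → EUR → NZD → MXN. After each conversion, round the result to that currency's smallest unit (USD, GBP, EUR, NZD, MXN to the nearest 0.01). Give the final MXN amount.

JPY 702,000 ÷ 123.02 = USD 5,706.39
USD 5,706.39 × 0.74991 = GBP 4,279.28
GBP 4,279.28 ÷ 0.81937 = EUR 5,222.65
EUR 5,222.65 ÷ 0.56302 = NZD 9,276.14
NZD 9,276.14 × 11.864 = MXN 110,052.12

MXN 110,052.12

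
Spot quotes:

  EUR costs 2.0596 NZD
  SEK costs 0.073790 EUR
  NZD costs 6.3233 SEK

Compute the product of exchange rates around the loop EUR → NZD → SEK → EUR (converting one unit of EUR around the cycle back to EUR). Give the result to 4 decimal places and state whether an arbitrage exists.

Around EUR → NZD → SEK → EUR: 1 × 2.0596 × 6.3233 × 0.073790 = 0.961002
Product < 1; profitable direction is EUR → SEK → NZD → EUR.

0.9610 (arbitrage exists)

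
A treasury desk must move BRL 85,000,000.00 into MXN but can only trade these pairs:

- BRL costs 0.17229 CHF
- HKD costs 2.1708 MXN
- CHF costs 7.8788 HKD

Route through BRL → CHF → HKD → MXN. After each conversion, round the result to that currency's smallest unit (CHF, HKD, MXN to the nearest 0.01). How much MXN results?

MXN 250,471,828.29

BRL 85,000,000.00 × 0.17229 = CHF 14,644,650.00
CHF 14,644,650.00 × 7.8788 = HKD 115,382,268.42
HKD 115,382,268.42 × 2.1708 = MXN 250,471,828.29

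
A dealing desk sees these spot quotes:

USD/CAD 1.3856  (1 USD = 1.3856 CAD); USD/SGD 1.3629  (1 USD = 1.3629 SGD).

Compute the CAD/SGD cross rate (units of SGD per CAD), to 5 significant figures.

CAD/SGD = 0.98362

1 CAD ÷ 1.3856 = 0.721709 USD
0.721709 USD × 1.3629 = 0.983617 SGD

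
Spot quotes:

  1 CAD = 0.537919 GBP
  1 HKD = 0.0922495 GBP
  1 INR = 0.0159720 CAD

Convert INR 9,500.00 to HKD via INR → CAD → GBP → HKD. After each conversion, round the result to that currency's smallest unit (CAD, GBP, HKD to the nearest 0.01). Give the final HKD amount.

INR 9,500.00 × 0.0159720 = CAD 151.73
CAD 151.73 × 0.537919 = GBP 81.62
GBP 81.62 ÷ 0.0922495 = HKD 884.77

HKD 884.77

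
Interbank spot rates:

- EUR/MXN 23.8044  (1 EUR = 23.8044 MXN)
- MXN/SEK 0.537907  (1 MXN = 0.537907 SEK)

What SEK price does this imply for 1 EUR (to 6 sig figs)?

EUR/SEK = 12.8046

1 EUR × 23.8044 = 23.8044 MXN
23.8044 MXN × 0.537907 = 12.8046 SEK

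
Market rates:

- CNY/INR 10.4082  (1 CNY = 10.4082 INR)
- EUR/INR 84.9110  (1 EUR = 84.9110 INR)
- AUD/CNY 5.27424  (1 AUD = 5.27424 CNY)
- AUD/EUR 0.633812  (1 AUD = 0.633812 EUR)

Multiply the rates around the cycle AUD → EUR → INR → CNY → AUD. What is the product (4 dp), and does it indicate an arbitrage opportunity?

0.9804 (arbitrage exists)

Around AUD → EUR → INR → CNY → AUD: 1 × 0.633812 × 84.9110 ÷ 10.4082 ÷ 5.27424 = 0.980367
Product < 1; profitable direction is AUD → CNY → INR → EUR → AUD.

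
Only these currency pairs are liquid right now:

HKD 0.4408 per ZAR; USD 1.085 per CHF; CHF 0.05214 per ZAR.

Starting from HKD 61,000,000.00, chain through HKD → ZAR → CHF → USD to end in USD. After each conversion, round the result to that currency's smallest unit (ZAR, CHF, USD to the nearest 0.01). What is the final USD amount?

HKD 61,000,000.00 ÷ 0.4408 = ZAR 138,384,754.99
ZAR 138,384,754.99 × 0.05214 = CHF 7,215,381.13
CHF 7,215,381.13 × 1.085 = USD 7,828,688.53

USD 7,828,688.53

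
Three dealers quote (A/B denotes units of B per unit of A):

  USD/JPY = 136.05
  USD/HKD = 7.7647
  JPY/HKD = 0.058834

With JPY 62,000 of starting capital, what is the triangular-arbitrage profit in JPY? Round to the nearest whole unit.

Profit: JPY 1,914

Profitable loop is JPY → HKD → USD → JPY:
JPY 62,000 × 0.058834 = HKD 3,647.71
HKD 3,647.71 ÷ 7.7647 = USD 469.78
USD 469.78 × 136.05 = JPY 63,914
Profit = JPY 63,914 − JPY 62,000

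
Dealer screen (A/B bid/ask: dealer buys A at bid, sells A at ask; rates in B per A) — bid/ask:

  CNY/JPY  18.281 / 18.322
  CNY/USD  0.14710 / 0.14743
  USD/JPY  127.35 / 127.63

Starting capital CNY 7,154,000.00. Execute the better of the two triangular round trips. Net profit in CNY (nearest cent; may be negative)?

Net profit: CNY 160,551.11

Best loop CNY → USD → JPY → CNY:
CNY 7,154,000.00 × 0.14710 (sell CNY at bid) = USD 1,052,353.40
USD 1,052,353.40 × 127.35 (sell USD at bid) = JPY 134,017,205
JPY 134,017,205 ÷ 18.322 (buy CNY at ask) = CNY 7,314,551.11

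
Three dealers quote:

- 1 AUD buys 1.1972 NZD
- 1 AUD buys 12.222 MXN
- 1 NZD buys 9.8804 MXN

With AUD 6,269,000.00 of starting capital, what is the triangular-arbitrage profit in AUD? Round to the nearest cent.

Profitable loop is AUD → MXN → NZD → AUD:
AUD 6,269,000.00 × 12.222 = MXN 76,619,718.00
MXN 76,619,718.00 ÷ 9.8804 = NZD 7,754,718.23
NZD 7,754,718.23 ÷ 1.1972 = AUD 6,477,379.08
Profit = AUD 6,477,379.08 − AUD 6,269,000.00

Profit: AUD 208,379.08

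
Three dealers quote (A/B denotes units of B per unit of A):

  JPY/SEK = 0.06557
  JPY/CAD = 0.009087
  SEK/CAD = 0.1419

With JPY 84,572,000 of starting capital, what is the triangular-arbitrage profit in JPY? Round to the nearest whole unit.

Profit: JPY 2,023,167

Profitable loop is JPY → SEK → CAD → JPY:
JPY 84,572,000 × 0.06557 = SEK 5,545,386.04
SEK 5,545,386.04 × 0.1419 = CAD 786,890.28
CAD 786,890.28 ÷ 0.009087 = JPY 86,595,167
Profit = JPY 86,595,167 − JPY 84,572,000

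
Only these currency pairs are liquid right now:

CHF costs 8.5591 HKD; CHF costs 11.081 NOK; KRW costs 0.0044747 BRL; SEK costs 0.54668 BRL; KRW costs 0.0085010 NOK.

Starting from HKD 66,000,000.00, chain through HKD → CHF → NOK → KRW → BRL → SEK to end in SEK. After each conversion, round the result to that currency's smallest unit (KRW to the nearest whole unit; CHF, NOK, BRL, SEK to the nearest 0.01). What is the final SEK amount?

HKD 66,000,000.00 ÷ 8.5591 = CHF 7,711,091.12
CHF 7,711,091.12 × 11.081 = NOK 85,446,600.70
NOK 85,446,600.70 ÷ 0.0085010 = KRW 10,051,358,746
KRW 10,051,358,746 × 0.0044747 = BRL 44,976,814.98
BRL 44,976,814.98 ÷ 0.54668 = SEK 82,272,654.90

SEK 82,272,654.90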